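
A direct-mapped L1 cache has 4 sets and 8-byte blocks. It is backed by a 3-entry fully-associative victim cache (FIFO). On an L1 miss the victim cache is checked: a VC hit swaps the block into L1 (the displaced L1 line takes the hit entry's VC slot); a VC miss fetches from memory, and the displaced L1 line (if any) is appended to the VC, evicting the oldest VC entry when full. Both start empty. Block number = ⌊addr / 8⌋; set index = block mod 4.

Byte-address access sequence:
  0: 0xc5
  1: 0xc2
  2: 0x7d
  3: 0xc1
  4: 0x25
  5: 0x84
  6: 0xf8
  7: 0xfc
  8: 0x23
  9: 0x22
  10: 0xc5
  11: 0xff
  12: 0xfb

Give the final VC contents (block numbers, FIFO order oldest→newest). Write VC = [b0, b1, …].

#0 0xc5→b24/s0 MISS; vc=[]
#1 0xc2→b24/s0 L1-HIT; vc=[]
#2 0x7d→b15/s3 MISS; vc=[]
#3 0xc1→b24/s0 L1-HIT; vc=[]
#4 0x25→b4/s0 MISS; vc=[24]
#5 0x84→b16/s0 MISS; vc=[24,4]
#6 0xf8→b31/s3 MISS; vc=[24,4,15]
#7 0xfc→b31/s3 L1-HIT; vc=[24,4,15]
#8 0x23→b4/s0 VC-HIT; vc=[24,16,15]
#9 0x22→b4/s0 L1-HIT; vc=[24,16,15]
#10 0xc5→b24/s0 VC-HIT; vc=[4,16,15]
#11 0xff→b31/s3 L1-HIT; vc=[4,16,15]
#12 0xfb→b31/s3 L1-HIT; vc=[4,16,15]

VC = [4, 16, 15]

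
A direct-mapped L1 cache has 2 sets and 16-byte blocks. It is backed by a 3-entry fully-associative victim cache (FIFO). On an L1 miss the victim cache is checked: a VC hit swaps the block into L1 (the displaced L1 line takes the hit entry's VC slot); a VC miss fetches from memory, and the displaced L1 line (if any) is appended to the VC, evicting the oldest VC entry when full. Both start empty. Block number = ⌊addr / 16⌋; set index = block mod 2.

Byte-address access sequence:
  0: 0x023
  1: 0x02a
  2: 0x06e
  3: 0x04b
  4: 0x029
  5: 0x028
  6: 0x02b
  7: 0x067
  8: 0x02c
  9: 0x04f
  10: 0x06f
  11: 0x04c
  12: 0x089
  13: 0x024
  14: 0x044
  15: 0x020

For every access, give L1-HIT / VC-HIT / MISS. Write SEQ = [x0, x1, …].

SEQ = [MISS, L1-HIT, MISS, MISS, VC-HIT, L1-HIT, L1-HIT, VC-HIT, VC-HIT, VC-HIT, VC-HIT, VC-HIT, MISS, VC-HIT, VC-HIT, VC-HIT]

0: 0x23 (blk 2, set 0) → MISS  vc=[]
1: 0x2a (blk 2, set 0) → L1-HIT  vc=[]
2: 0x6e (blk 6, set 0) → MISS  vc=[2]
3: 0x4b (blk 4, set 0) → MISS  vc=[2, 6]
4: 0x29 (blk 2, set 0) → VC-HIT  vc=[4, 6]
5: 0x28 (blk 2, set 0) → L1-HIT  vc=[4, 6]
6: 0x2b (blk 2, set 0) → L1-HIT  vc=[4, 6]
7: 0x67 (blk 6, set 0) → VC-HIT  vc=[4, 2]
8: 0x2c (blk 2, set 0) → VC-HIT  vc=[4, 6]
9: 0x4f (blk 4, set 0) → VC-HIT  vc=[2, 6]
10: 0x6f (blk 6, set 0) → VC-HIT  vc=[2, 4]
11: 0x4c (blk 4, set 0) → VC-HIT  vc=[2, 6]
12: 0x89 (blk 8, set 0) → MISS  vc=[2, 6, 4]
13: 0x24 (blk 2, set 0) → VC-HIT  vc=[8, 6, 4]
14: 0x44 (blk 4, set 0) → VC-HIT  vc=[8, 6, 2]
15: 0x20 (blk 2, set 0) → VC-HIT  vc=[8, 6, 4]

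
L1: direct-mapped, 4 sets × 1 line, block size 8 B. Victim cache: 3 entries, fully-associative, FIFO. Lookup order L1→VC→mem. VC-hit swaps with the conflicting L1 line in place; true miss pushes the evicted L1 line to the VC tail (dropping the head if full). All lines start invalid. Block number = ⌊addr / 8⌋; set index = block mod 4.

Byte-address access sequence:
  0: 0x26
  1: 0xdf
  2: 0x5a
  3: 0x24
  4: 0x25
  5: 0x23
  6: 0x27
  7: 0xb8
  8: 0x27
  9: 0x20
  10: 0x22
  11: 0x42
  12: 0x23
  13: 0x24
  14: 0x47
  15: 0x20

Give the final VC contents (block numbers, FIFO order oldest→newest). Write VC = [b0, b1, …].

VC = [27, 11, 8]

  [0] addr=0x26 blk=4 s=0: MISS | VC []
  [1] addr=0xdf blk=27 s=3: MISS | VC []
  [2] addr=0x5a blk=11 s=3: MISS | VC [27]
  [3] addr=0x24 blk=4 s=0: L1-HIT | VC [27]
  [4] addr=0x25 blk=4 s=0: L1-HIT | VC [27]
  [5] addr=0x23 blk=4 s=0: L1-HIT | VC [27]
  [6] addr=0x27 blk=4 s=0: L1-HIT | VC [27]
  [7] addr=0xb8 blk=23 s=3: MISS | VC [27, 11]
  [8] addr=0x27 blk=4 s=0: L1-HIT | VC [27, 11]
  [9] addr=0x20 blk=4 s=0: L1-HIT | VC [27, 11]
  [10] addr=0x22 blk=4 s=0: L1-HIT | VC [27, 11]
  [11] addr=0x42 blk=8 s=0: MISS | VC [27, 11, 4]
  [12] addr=0x23 blk=4 s=0: VC-HIT | VC [27, 11, 8]
  [13] addr=0x24 blk=4 s=0: L1-HIT | VC [27, 11, 8]
  [14] addr=0x47 blk=8 s=0: VC-HIT | VC [27, 11, 4]
  [15] addr=0x20 blk=4 s=0: VC-HIT | VC [27, 11, 8]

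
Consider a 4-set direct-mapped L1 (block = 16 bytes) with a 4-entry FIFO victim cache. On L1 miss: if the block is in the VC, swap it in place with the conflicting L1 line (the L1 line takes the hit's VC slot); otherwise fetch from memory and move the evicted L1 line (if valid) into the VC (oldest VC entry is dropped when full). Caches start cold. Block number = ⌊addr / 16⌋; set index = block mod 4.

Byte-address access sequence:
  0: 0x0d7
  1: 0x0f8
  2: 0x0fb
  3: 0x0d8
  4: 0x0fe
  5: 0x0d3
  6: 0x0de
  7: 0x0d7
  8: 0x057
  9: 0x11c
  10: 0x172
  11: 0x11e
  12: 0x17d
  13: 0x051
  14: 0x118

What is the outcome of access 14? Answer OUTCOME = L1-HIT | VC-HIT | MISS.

OUTCOME = VC-HIT

#0 0xd7→b13/s1 MISS; vc=[]
#1 0xf8→b15/s3 MISS; vc=[]
#2 0xfb→b15/s3 L1-HIT; vc=[]
#3 0xd8→b13/s1 L1-HIT; vc=[]
#4 0xfe→b15/s3 L1-HIT; vc=[]
#5 0xd3→b13/s1 L1-HIT; vc=[]
#6 0xde→b13/s1 L1-HIT; vc=[]
#7 0xd7→b13/s1 L1-HIT; vc=[]
#8 0x57→b5/s1 MISS; vc=[13]
#9 0x11c→b17/s1 MISS; vc=[13,5]
#10 0x172→b23/s3 MISS; vc=[13,5,15]
#11 0x11e→b17/s1 L1-HIT; vc=[13,5,15]
#12 0x17d→b23/s3 L1-HIT; vc=[13,5,15]
#13 0x51→b5/s1 VC-HIT; vc=[13,17,15]
#14 0x118→b17/s1 VC-HIT; vc=[13,5,15]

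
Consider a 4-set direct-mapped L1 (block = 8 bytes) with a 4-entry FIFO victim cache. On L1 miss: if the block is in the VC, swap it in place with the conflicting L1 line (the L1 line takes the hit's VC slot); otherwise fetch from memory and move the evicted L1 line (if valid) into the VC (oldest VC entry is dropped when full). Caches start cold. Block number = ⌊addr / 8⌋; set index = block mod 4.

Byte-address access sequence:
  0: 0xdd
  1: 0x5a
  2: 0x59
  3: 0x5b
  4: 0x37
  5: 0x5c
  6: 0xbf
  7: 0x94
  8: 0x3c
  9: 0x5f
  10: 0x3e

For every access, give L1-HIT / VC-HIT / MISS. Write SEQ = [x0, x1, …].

  [0] addr=0xdd blk=27 s=3: MISS | VC []
  [1] addr=0x5a blk=11 s=3: MISS | VC [27]
  [2] addr=0x59 blk=11 s=3: L1-HIT | VC [27]
  [3] addr=0x5b blk=11 s=3: L1-HIT | VC [27]
  [4] addr=0x37 blk=6 s=2: MISS | VC [27]
  [5] addr=0x5c blk=11 s=3: L1-HIT | VC [27]
  [6] addr=0xbf blk=23 s=3: MISS | VC [27, 11]
  [7] addr=0x94 blk=18 s=2: MISS | VC [27, 11, 6]
  [8] addr=0x3c blk=7 s=3: MISS | VC [27, 11, 6, 23]
  [9] addr=0x5f blk=11 s=3: VC-HIT | VC [27, 7, 6, 23]
  [10] addr=0x3e blk=7 s=3: VC-HIT | VC [27, 11, 6, 23]

SEQ = [MISS, MISS, L1-HIT, L1-HIT, MISS, L1-HIT, MISS, MISS, MISS, VC-HIT, VC-HIT]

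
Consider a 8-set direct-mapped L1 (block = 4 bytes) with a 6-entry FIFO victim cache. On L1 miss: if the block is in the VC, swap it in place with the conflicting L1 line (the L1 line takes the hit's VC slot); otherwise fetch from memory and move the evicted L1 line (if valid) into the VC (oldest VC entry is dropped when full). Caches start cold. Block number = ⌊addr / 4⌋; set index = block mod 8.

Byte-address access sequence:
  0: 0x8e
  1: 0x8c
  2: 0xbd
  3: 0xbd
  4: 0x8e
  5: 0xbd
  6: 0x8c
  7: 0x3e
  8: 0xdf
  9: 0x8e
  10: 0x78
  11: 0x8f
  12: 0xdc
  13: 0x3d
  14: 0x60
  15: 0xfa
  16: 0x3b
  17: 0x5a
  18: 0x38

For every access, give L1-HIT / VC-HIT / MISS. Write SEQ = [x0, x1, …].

SEQ = [MISS, L1-HIT, MISS, L1-HIT, L1-HIT, L1-HIT, L1-HIT, MISS, MISS, L1-HIT, MISS, L1-HIT, L1-HIT, VC-HIT, MISS, MISS, MISS, MISS, VC-HIT]

0: 0x8e (blk 35, set 3) → MISS  vc=[]
1: 0x8c (blk 35, set 3) → L1-HIT  vc=[]
2: 0xbd (blk 47, set 7) → MISS  vc=[]
3: 0xbd (blk 47, set 7) → L1-HIT  vc=[]
4: 0x8e (blk 35, set 3) → L1-HIT  vc=[]
5: 0xbd (blk 47, set 7) → L1-HIT  vc=[]
6: 0x8c (blk 35, set 3) → L1-HIT  vc=[]
7: 0x3e (blk 15, set 7) → MISS  vc=[47]
8: 0xdf (blk 55, set 7) → MISS  vc=[47, 15]
9: 0x8e (blk 35, set 3) → L1-HIT  vc=[47, 15]
10: 0x78 (blk 30, set 6) → MISS  vc=[47, 15]
11: 0x8f (blk 35, set 3) → L1-HIT  vc=[47, 15]
12: 0xdc (blk 55, set 7) → L1-HIT  vc=[47, 15]
13: 0x3d (blk 15, set 7) → VC-HIT  vc=[47, 55]
14: 0x60 (blk 24, set 0) → MISS  vc=[47, 55]
15: 0xfa (blk 62, set 6) → MISS  vc=[47, 55, 30]
16: 0x3b (blk 14, set 6) → MISS  vc=[47, 55, 30, 62]
17: 0x5a (blk 22, set 6) → MISS  vc=[47, 55, 30, 62, 14]
18: 0x38 (blk 14, set 6) → VC-HIT  vc=[47, 55, 30, 62, 22]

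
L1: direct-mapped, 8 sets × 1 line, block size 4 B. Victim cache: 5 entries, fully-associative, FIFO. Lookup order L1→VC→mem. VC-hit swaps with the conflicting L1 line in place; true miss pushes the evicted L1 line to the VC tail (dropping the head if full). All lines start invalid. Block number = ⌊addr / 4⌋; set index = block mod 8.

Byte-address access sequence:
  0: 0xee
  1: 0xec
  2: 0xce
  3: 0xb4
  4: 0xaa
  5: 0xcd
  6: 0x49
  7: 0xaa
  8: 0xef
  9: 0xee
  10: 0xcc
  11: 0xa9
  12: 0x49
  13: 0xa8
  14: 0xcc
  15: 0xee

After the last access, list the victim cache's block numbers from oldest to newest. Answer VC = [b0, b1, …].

VC = [51, 18]

0: 0xee (blk 59, set 3) → MISS  vc=[]
1: 0xec (blk 59, set 3) → L1-HIT  vc=[]
2: 0xce (blk 51, set 3) → MISS  vc=[59]
3: 0xb4 (blk 45, set 5) → MISS  vc=[59]
4: 0xaa (blk 42, set 2) → MISS  vc=[59]
5: 0xcd (blk 51, set 3) → L1-HIT  vc=[59]
6: 0x49 (blk 18, set 2) → MISS  vc=[59, 42]
7: 0xaa (blk 42, set 2) → VC-HIT  vc=[59, 18]
8: 0xef (blk 59, set 3) → VC-HIT  vc=[51, 18]
9: 0xee (blk 59, set 3) → L1-HIT  vc=[51, 18]
10: 0xcc (blk 51, set 3) → VC-HIT  vc=[59, 18]
11: 0xa9 (blk 42, set 2) → L1-HIT  vc=[59, 18]
12: 0x49 (blk 18, set 2) → VC-HIT  vc=[59, 42]
13: 0xa8 (blk 42, set 2) → VC-HIT  vc=[59, 18]
14: 0xcc (blk 51, set 3) → L1-HIT  vc=[59, 18]
15: 0xee (blk 59, set 3) → VC-HIT  vc=[51, 18]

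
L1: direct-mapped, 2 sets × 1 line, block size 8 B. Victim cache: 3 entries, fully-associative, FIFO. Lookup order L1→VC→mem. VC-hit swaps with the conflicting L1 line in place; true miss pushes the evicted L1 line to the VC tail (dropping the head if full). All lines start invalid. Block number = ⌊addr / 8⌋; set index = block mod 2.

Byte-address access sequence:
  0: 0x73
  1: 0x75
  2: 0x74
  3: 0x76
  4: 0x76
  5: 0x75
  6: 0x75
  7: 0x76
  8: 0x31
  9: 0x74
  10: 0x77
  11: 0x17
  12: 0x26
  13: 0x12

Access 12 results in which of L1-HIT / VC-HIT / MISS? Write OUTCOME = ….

OUTCOME = MISS

  [0] addr=0x73 blk=14 s=0: MISS | VC []
  [1] addr=0x75 blk=14 s=0: L1-HIT | VC []
  [2] addr=0x74 blk=14 s=0: L1-HIT | VC []
  [3] addr=0x76 blk=14 s=0: L1-HIT | VC []
  [4] addr=0x76 blk=14 s=0: L1-HIT | VC []
  [5] addr=0x75 blk=14 s=0: L1-HIT | VC []
  [6] addr=0x75 blk=14 s=0: L1-HIT | VC []
  [7] addr=0x76 blk=14 s=0: L1-HIT | VC []
  [8] addr=0x31 blk=6 s=0: MISS | VC [14]
  [9] addr=0x74 blk=14 s=0: VC-HIT | VC [6]
  [10] addr=0x77 blk=14 s=0: L1-HIT | VC [6]
  [11] addr=0x17 blk=2 s=0: MISS | VC [6, 14]
  [12] addr=0x26 blk=4 s=0: MISS | VC [6, 14, 2]
  [13] addr=0x12 blk=2 s=0: VC-HIT | VC [6, 14, 4]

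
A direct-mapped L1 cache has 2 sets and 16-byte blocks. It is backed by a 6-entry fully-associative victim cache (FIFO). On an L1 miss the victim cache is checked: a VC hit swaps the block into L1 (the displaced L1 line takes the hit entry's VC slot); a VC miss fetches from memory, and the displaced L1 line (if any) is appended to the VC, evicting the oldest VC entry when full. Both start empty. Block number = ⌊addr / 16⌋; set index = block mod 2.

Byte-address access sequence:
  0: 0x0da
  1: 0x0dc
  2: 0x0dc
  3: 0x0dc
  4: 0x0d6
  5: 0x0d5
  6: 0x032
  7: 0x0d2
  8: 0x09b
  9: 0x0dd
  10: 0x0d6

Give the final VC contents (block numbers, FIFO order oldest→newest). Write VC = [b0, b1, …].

VC = [3, 9]

0: 0xda (blk 13, set 1) → MISS  vc=[]
1: 0xdc (blk 13, set 1) → L1-HIT  vc=[]
2: 0xdc (blk 13, set 1) → L1-HIT  vc=[]
3: 0xdc (blk 13, set 1) → L1-HIT  vc=[]
4: 0xd6 (blk 13, set 1) → L1-HIT  vc=[]
5: 0xd5 (blk 13, set 1) → L1-HIT  vc=[]
6: 0x32 (blk 3, set 1) → MISS  vc=[13]
7: 0xd2 (blk 13, set 1) → VC-HIT  vc=[3]
8: 0x9b (blk 9, set 1) → MISS  vc=[3, 13]
9: 0xdd (blk 13, set 1) → VC-HIT  vc=[3, 9]
10: 0xd6 (blk 13, set 1) → L1-HIT  vc=[3, 9]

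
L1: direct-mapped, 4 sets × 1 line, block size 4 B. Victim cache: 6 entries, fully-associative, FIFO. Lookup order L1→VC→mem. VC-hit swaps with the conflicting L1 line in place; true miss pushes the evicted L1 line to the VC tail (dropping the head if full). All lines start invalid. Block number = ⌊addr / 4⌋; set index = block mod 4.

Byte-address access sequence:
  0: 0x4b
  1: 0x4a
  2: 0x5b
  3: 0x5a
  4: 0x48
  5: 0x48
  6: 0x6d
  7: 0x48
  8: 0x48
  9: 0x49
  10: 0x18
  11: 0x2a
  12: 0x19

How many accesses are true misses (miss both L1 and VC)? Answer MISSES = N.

0: 0x4b (blk 18, set 2) → MISS  vc=[]
1: 0x4a (blk 18, set 2) → L1-HIT  vc=[]
2: 0x5b (blk 22, set 2) → MISS  vc=[18]
3: 0x5a (blk 22, set 2) → L1-HIT  vc=[18]
4: 0x48 (blk 18, set 2) → VC-HIT  vc=[22]
5: 0x48 (blk 18, set 2) → L1-HIT  vc=[22]
6: 0x6d (blk 27, set 3) → MISS  vc=[22]
7: 0x48 (blk 18, set 2) → L1-HIT  vc=[22]
8: 0x48 (blk 18, set 2) → L1-HIT  vc=[22]
9: 0x49 (blk 18, set 2) → L1-HIT  vc=[22]
10: 0x18 (blk 6, set 2) → MISS  vc=[22, 18]
11: 0x2a (blk 10, set 2) → MISS  vc=[22, 18, 6]
12: 0x19 (blk 6, set 2) → VC-HIT  vc=[22, 18, 10]

MISSES = 5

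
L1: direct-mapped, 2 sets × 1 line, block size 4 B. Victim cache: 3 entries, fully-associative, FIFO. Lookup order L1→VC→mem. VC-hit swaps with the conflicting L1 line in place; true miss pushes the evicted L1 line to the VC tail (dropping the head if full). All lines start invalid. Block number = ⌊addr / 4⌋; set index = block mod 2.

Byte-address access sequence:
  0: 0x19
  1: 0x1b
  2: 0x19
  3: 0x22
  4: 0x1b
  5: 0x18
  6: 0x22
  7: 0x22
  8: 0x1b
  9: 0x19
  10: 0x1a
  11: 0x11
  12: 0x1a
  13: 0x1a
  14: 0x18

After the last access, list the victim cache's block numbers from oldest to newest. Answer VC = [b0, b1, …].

VC = [8, 4]

#0 0x19→b6/s0 MISS; vc=[]
#1 0x1b→b6/s0 L1-HIT; vc=[]
#2 0x19→b6/s0 L1-HIT; vc=[]
#3 0x22→b8/s0 MISS; vc=[6]
#4 0x1b→b6/s0 VC-HIT; vc=[8]
#5 0x18→b6/s0 L1-HIT; vc=[8]
#6 0x22→b8/s0 VC-HIT; vc=[6]
#7 0x22→b8/s0 L1-HIT; vc=[6]
#8 0x1b→b6/s0 VC-HIT; vc=[8]
#9 0x19→b6/s0 L1-HIT; vc=[8]
#10 0x1a→b6/s0 L1-HIT; vc=[8]
#11 0x11→b4/s0 MISS; vc=[8,6]
#12 0x1a→b6/s0 VC-HIT; vc=[8,4]
#13 0x1a→b6/s0 L1-HIT; vc=[8,4]
#14 0x18→b6/s0 L1-HIT; vc=[8,4]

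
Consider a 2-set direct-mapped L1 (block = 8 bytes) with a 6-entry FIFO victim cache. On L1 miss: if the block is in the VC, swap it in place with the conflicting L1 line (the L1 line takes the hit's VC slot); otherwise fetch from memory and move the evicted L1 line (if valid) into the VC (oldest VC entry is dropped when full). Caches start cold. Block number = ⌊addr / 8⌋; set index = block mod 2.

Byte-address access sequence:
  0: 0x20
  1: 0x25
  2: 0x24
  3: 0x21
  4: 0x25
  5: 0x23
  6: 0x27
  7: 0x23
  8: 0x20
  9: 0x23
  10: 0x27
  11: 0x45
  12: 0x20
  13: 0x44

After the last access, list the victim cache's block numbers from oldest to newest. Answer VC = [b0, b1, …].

VC = [4]

0: 0x20 (blk 4, set 0) → MISS  vc=[]
1: 0x25 (blk 4, set 0) → L1-HIT  vc=[]
2: 0x24 (blk 4, set 0) → L1-HIT  vc=[]
3: 0x21 (blk 4, set 0) → L1-HIT  vc=[]
4: 0x25 (blk 4, set 0) → L1-HIT  vc=[]
5: 0x23 (blk 4, set 0) → L1-HIT  vc=[]
6: 0x27 (blk 4, set 0) → L1-HIT  vc=[]
7: 0x23 (blk 4, set 0) → L1-HIT  vc=[]
8: 0x20 (blk 4, set 0) → L1-HIT  vc=[]
9: 0x23 (blk 4, set 0) → L1-HIT  vc=[]
10: 0x27 (blk 4, set 0) → L1-HIT  vc=[]
11: 0x45 (blk 8, set 0) → MISS  vc=[4]
12: 0x20 (blk 4, set 0) → VC-HIT  vc=[8]
13: 0x44 (blk 8, set 0) → VC-HIT  vc=[4]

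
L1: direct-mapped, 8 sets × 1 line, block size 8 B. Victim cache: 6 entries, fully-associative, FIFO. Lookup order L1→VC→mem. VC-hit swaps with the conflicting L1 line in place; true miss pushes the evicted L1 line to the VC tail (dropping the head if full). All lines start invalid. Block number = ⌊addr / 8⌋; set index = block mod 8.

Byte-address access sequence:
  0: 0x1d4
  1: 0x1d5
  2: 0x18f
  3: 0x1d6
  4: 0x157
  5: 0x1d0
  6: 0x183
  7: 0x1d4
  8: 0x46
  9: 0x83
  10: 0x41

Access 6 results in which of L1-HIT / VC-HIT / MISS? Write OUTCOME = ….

0: 0x1d4 (blk 58, set 2) → MISS  vc=[]
1: 0x1d5 (blk 58, set 2) → L1-HIT  vc=[]
2: 0x18f (blk 49, set 1) → MISS  vc=[]
3: 0x1d6 (blk 58, set 2) → L1-HIT  vc=[]
4: 0x157 (blk 42, set 2) → MISS  vc=[58]
5: 0x1d0 (blk 58, set 2) → VC-HIT  vc=[42]
6: 0x183 (blk 48, set 0) → MISS  vc=[42]
7: 0x1d4 (blk 58, set 2) → L1-HIT  vc=[42]
8: 0x46 (blk 8, set 0) → MISS  vc=[42, 48]
9: 0x83 (blk 16, set 0) → MISS  vc=[42, 48, 8]
10: 0x41 (blk 8, set 0) → VC-HIT  vc=[42, 48, 16]

OUTCOME = MISS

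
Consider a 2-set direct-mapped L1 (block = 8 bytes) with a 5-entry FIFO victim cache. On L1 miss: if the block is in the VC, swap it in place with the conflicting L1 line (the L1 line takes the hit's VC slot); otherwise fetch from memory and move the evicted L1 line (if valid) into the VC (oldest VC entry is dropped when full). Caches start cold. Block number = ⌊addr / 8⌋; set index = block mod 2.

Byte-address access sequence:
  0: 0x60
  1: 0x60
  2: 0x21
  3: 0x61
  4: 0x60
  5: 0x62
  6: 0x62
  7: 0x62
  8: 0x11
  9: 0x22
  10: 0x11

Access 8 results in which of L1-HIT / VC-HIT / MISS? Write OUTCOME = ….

OUTCOME = MISS

0: 0x60 (blk 12, set 0) → MISS  vc=[]
1: 0x60 (blk 12, set 0) → L1-HIT  vc=[]
2: 0x21 (blk 4, set 0) → MISS  vc=[12]
3: 0x61 (blk 12, set 0) → VC-HIT  vc=[4]
4: 0x60 (blk 12, set 0) → L1-HIT  vc=[4]
5: 0x62 (blk 12, set 0) → L1-HIT  vc=[4]
6: 0x62 (blk 12, set 0) → L1-HIT  vc=[4]
7: 0x62 (blk 12, set 0) → L1-HIT  vc=[4]
8: 0x11 (blk 2, set 0) → MISS  vc=[4, 12]
9: 0x22 (blk 4, set 0) → VC-HIT  vc=[2, 12]
10: 0x11 (blk 2, set 0) → VC-HIT  vc=[4, 12]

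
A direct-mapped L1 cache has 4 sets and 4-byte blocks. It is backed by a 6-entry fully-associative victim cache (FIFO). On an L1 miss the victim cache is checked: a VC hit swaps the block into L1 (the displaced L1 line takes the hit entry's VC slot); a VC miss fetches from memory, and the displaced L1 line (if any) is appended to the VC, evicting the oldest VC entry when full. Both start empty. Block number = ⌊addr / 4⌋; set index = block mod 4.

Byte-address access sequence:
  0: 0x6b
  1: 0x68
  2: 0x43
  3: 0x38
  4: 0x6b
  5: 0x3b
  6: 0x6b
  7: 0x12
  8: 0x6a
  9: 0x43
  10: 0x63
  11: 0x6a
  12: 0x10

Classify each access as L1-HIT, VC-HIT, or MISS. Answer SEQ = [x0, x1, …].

SEQ = [MISS, L1-HIT, MISS, MISS, VC-HIT, VC-HIT, VC-HIT, MISS, L1-HIT, VC-HIT, MISS, L1-HIT, VC-HIT]

0: 0x6b (blk 26, set 2) → MISS  vc=[]
1: 0x68 (blk 26, set 2) → L1-HIT  vc=[]
2: 0x43 (blk 16, set 0) → MISS  vc=[]
3: 0x38 (blk 14, set 2) → MISS  vc=[26]
4: 0x6b (blk 26, set 2) → VC-HIT  vc=[14]
5: 0x3b (blk 14, set 2) → VC-HIT  vc=[26]
6: 0x6b (blk 26, set 2) → VC-HIT  vc=[14]
7: 0x12 (blk 4, set 0) → MISS  vc=[14, 16]
8: 0x6a (blk 26, set 2) → L1-HIT  vc=[14, 16]
9: 0x43 (blk 16, set 0) → VC-HIT  vc=[14, 4]
10: 0x63 (blk 24, set 0) → MISS  vc=[14, 4, 16]
11: 0x6a (blk 26, set 2) → L1-HIT  vc=[14, 4, 16]
12: 0x10 (blk 4, set 0) → VC-HIT  vc=[14, 24, 16]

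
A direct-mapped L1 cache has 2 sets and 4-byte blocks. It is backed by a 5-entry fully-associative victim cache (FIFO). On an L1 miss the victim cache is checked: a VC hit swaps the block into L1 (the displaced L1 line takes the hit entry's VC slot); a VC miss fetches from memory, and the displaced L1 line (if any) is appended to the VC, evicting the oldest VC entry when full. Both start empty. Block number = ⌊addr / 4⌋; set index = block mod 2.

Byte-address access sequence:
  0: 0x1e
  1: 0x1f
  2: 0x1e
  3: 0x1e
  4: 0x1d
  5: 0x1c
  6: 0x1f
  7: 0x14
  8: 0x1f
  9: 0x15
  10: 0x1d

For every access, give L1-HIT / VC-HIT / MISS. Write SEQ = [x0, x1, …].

  [0] addr=0x1e blk=7 s=1: MISS | VC []
  [1] addr=0x1f blk=7 s=1: L1-HIT | VC []
  [2] addr=0x1e blk=7 s=1: L1-HIT | VC []
  [3] addr=0x1e blk=7 s=1: L1-HIT | VC []
  [4] addr=0x1d blk=7 s=1: L1-HIT | VC []
  [5] addr=0x1c blk=7 s=1: L1-HIT | VC []
  [6] addr=0x1f blk=7 s=1: L1-HIT | VC []
  [7] addr=0x14 blk=5 s=1: MISS | VC [7]
  [8] addr=0x1f blk=7 s=1: VC-HIT | VC [5]
  [9] addr=0x15 blk=5 s=1: VC-HIT | VC [7]
  [10] addr=0x1d blk=7 s=1: VC-HIT | VC [5]

SEQ = [MISS, L1-HIT, L1-HIT, L1-HIT, L1-HIT, L1-HIT, L1-HIT, MISS, VC-HIT, VC-HIT, VC-HIT]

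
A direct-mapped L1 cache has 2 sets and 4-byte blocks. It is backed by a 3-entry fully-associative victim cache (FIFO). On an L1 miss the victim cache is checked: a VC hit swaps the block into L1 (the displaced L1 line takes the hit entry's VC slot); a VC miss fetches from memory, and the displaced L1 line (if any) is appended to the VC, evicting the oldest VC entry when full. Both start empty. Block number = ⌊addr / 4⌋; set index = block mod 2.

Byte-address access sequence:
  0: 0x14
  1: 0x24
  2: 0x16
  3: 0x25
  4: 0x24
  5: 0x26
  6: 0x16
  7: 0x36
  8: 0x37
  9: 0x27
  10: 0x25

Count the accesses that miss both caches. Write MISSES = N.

MISSES = 3

0: 0x14 (blk 5, set 1) → MISS  vc=[]
1: 0x24 (blk 9, set 1) → MISS  vc=[5]
2: 0x16 (blk 5, set 1) → VC-HIT  vc=[9]
3: 0x25 (blk 9, set 1) → VC-HIT  vc=[5]
4: 0x24 (blk 9, set 1) → L1-HIT  vc=[5]
5: 0x26 (blk 9, set 1) → L1-HIT  vc=[5]
6: 0x16 (blk 5, set 1) → VC-HIT  vc=[9]
7: 0x36 (blk 13, set 1) → MISS  vc=[9, 5]
8: 0x37 (blk 13, set 1) → L1-HIT  vc=[9, 5]
9: 0x27 (blk 9, set 1) → VC-HIT  vc=[13, 5]
10: 0x25 (blk 9, set 1) → L1-HIT  vc=[13, 5]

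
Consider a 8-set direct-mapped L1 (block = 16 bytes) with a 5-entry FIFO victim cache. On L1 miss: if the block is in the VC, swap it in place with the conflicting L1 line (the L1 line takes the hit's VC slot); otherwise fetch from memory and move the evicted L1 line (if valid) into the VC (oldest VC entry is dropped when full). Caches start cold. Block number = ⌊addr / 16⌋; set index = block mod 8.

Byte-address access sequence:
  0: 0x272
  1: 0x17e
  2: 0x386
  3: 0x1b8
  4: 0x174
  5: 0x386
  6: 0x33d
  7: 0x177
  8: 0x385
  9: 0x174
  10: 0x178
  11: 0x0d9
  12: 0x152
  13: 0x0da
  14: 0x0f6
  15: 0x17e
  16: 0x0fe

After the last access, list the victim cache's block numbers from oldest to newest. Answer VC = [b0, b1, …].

VC = [39, 27, 21, 23]

0: 0x272 (blk 39, set 7) → MISS  vc=[]
1: 0x17e (blk 23, set 7) → MISS  vc=[39]
2: 0x386 (blk 56, set 0) → MISS  vc=[39]
3: 0x1b8 (blk 27, set 3) → MISS  vc=[39]
4: 0x174 (blk 23, set 7) → L1-HIT  vc=[39]
5: 0x386 (blk 56, set 0) → L1-HIT  vc=[39]
6: 0x33d (blk 51, set 3) → MISS  vc=[39, 27]
7: 0x177 (blk 23, set 7) → L1-HIT  vc=[39, 27]
8: 0x385 (blk 56, set 0) → L1-HIT  vc=[39, 27]
9: 0x174 (blk 23, set 7) → L1-HIT  vc=[39, 27]
10: 0x178 (blk 23, set 7) → L1-HIT  vc=[39, 27]
11: 0xd9 (blk 13, set 5) → MISS  vc=[39, 27]
12: 0x152 (blk 21, set 5) → MISS  vc=[39, 27, 13]
13: 0xda (blk 13, set 5) → VC-HIT  vc=[39, 27, 21]
14: 0xf6 (blk 15, set 7) → MISS  vc=[39, 27, 21, 23]
15: 0x17e (blk 23, set 7) → VC-HIT  vc=[39, 27, 21, 15]
16: 0xfe (blk 15, set 7) → VC-HIT  vc=[39, 27, 21, 23]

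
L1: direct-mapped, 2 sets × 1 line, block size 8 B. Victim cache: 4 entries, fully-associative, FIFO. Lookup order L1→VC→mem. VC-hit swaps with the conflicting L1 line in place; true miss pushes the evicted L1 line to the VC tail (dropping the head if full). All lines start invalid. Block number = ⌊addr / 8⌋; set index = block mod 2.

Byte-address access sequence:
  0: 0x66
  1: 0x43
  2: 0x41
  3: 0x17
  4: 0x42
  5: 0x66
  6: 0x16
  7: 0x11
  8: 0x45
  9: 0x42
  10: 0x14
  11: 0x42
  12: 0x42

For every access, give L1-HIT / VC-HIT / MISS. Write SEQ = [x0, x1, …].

  [0] addr=0x66 blk=12 s=0: MISS | VC []
  [1] addr=0x43 blk=8 s=0: MISS | VC [12]
  [2] addr=0x41 blk=8 s=0: L1-HIT | VC [12]
  [3] addr=0x17 blk=2 s=0: MISS | VC [12, 8]
  [4] addr=0x42 blk=8 s=0: VC-HIT | VC [12, 2]
  [5] addr=0x66 blk=12 s=0: VC-HIT | VC [8, 2]
  [6] addr=0x16 blk=2 s=0: VC-HIT | VC [8, 12]
  [7] addr=0x11 blk=2 s=0: L1-HIT | VC [8, 12]
  [8] addr=0x45 blk=8 s=0: VC-HIT | VC [2, 12]
  [9] addr=0x42 blk=8 s=0: L1-HIT | VC [2, 12]
  [10] addr=0x14 blk=2 s=0: VC-HIT | VC [8, 12]
  [11] addr=0x42 blk=8 s=0: VC-HIT | VC [2, 12]
  [12] addr=0x42 blk=8 s=0: L1-HIT | VC [2, 12]

SEQ = [MISS, MISS, L1-HIT, MISS, VC-HIT, VC-HIT, VC-HIT, L1-HIT, VC-HIT, L1-HIT, VC-HIT, VC-HIT, L1-HIT]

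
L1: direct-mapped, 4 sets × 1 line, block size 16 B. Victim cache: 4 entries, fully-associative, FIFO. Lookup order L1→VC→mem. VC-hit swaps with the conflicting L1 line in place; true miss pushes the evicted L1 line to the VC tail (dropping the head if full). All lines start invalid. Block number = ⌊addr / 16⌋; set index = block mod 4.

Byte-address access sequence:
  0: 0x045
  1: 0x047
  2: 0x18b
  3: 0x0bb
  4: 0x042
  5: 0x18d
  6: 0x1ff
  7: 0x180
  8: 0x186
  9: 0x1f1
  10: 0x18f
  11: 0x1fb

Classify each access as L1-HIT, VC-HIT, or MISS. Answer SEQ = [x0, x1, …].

  [0] addr=0x45 blk=4 s=0: MISS | VC []
  [1] addr=0x47 blk=4 s=0: L1-HIT | VC []
  [2] addr=0x18b blk=24 s=0: MISS | VC [4]
  [3] addr=0xbb blk=11 s=3: MISS | VC [4]
  [4] addr=0x42 blk=4 s=0: VC-HIT | VC [24]
  [5] addr=0x18d blk=24 s=0: VC-HIT | VC [4]
  [6] addr=0x1ff blk=31 s=3: MISS | VC [4, 11]
  [7] addr=0x180 blk=24 s=0: L1-HIT | VC [4, 11]
  [8] addr=0x186 blk=24 s=0: L1-HIT | VC [4, 11]
  [9] addr=0x1f1 blk=31 s=3: L1-HIT | VC [4, 11]
  [10] addr=0x18f blk=24 s=0: L1-HIT | VC [4, 11]
  [11] addr=0x1fb blk=31 s=3: L1-HIT | VC [4, 11]

SEQ = [MISS, L1-HIT, MISS, MISS, VC-HIT, VC-HIT, MISS, L1-HIT, L1-HIT, L1-HIT, L1-HIT, L1-HIT]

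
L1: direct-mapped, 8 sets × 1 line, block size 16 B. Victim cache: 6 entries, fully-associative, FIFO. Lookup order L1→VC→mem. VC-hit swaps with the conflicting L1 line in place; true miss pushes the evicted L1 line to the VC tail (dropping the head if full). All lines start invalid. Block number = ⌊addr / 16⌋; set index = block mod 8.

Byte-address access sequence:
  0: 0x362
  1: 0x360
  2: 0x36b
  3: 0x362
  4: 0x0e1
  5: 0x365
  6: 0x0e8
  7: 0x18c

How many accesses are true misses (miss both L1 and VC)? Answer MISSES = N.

  [0] addr=0x362 blk=54 s=6: MISS | VC []
  [1] addr=0x360 blk=54 s=6: L1-HIT | VC []
  [2] addr=0x36b blk=54 s=6: L1-HIT | VC []
  [3] addr=0x362 blk=54 s=6: L1-HIT | VC []
  [4] addr=0xe1 blk=14 s=6: MISS | VC [54]
  [5] addr=0x365 blk=54 s=6: VC-HIT | VC [14]
  [6] addr=0xe8 blk=14 s=6: VC-HIT | VC [54]
  [7] addr=0x18c blk=24 s=0: MISS | VC [54]

MISSES = 3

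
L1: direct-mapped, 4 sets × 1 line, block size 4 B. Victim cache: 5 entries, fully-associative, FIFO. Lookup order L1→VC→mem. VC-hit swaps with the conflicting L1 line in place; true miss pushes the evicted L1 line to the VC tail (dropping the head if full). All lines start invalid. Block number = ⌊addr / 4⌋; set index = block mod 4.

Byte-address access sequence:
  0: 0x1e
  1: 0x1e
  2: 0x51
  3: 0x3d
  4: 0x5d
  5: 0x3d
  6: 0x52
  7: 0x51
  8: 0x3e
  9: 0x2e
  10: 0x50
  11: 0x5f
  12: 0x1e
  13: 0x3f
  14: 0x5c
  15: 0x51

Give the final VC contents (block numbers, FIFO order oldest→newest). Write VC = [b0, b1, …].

VC = [15, 11, 7]

  [0] addr=0x1e blk=7 s=3: MISS | VC []
  [1] addr=0x1e blk=7 s=3: L1-HIT | VC []
  [2] addr=0x51 blk=20 s=0: MISS | VC []
  [3] addr=0x3d blk=15 s=3: MISS | VC [7]
  [4] addr=0x5d blk=23 s=3: MISS | VC [7, 15]
  [5] addr=0x3d blk=15 s=3: VC-HIT | VC [7, 23]
  [6] addr=0x52 blk=20 s=0: L1-HIT | VC [7, 23]
  [7] addr=0x51 blk=20 s=0: L1-HIT | VC [7, 23]
  [8] addr=0x3e blk=15 s=3: L1-HIT | VC [7, 23]
  [9] addr=0x2e blk=11 s=3: MISS | VC [7, 23, 15]
  [10] addr=0x50 blk=20 s=0: L1-HIT | VC [7, 23, 15]
  [11] addr=0x5f blk=23 s=3: VC-HIT | VC [7, 11, 15]
  [12] addr=0x1e blk=7 s=3: VC-HIT | VC [23, 11, 15]
  [13] addr=0x3f blk=15 s=3: VC-HIT | VC [23, 11, 7]
  [14] addr=0x5c blk=23 s=3: VC-HIT | VC [15, 11, 7]
  [15] addr=0x51 blk=20 s=0: L1-HIT | VC [15, 11, 7]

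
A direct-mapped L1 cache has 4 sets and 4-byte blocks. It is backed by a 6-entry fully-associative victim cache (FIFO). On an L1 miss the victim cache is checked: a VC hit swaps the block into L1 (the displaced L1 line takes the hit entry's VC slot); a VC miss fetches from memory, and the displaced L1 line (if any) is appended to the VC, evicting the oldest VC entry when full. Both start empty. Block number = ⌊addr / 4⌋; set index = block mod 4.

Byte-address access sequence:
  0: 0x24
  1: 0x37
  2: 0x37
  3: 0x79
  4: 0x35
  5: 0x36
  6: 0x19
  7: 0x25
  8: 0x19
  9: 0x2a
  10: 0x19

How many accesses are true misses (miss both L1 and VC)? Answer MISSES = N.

MISSES = 5

0: 0x24 (blk 9, set 1) → MISS  vc=[]
1: 0x37 (blk 13, set 1) → MISS  vc=[9]
2: 0x37 (blk 13, set 1) → L1-HIT  vc=[9]
3: 0x79 (blk 30, set 2) → MISS  vc=[9]
4: 0x35 (blk 13, set 1) → L1-HIT  vc=[9]
5: 0x36 (blk 13, set 1) → L1-HIT  vc=[9]
6: 0x19 (blk 6, set 2) → MISS  vc=[9, 30]
7: 0x25 (blk 9, set 1) → VC-HIT  vc=[13, 30]
8: 0x19 (blk 6, set 2) → L1-HIT  vc=[13, 30]
9: 0x2a (blk 10, set 2) → MISS  vc=[13, 30, 6]
10: 0x19 (blk 6, set 2) → VC-HIT  vc=[13, 30, 10]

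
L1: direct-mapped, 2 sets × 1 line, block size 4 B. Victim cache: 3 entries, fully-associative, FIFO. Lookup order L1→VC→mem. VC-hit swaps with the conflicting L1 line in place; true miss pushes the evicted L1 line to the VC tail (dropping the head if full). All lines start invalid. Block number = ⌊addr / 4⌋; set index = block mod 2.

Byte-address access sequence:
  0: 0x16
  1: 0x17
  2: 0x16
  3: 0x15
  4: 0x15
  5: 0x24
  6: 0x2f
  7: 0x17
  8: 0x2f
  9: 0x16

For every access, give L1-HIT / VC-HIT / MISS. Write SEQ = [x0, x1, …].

0: 0x16 (blk 5, set 1) → MISS  vc=[]
1: 0x17 (blk 5, set 1) → L1-HIT  vc=[]
2: 0x16 (blk 5, set 1) → L1-HIT  vc=[]
3: 0x15 (blk 5, set 1) → L1-HIT  vc=[]
4: 0x15 (blk 5, set 1) → L1-HIT  vc=[]
5: 0x24 (blk 9, set 1) → MISS  vc=[5]
6: 0x2f (blk 11, set 1) → MISS  vc=[5, 9]
7: 0x17 (blk 5, set 1) → VC-HIT  vc=[11, 9]
8: 0x2f (blk 11, set 1) → VC-HIT  vc=[5, 9]
9: 0x16 (blk 5, set 1) → VC-HIT  vc=[11, 9]

SEQ = [MISS, L1-HIT, L1-HIT, L1-HIT, L1-HIT, MISS, MISS, VC-HIT, VC-HIT, VC-HIT]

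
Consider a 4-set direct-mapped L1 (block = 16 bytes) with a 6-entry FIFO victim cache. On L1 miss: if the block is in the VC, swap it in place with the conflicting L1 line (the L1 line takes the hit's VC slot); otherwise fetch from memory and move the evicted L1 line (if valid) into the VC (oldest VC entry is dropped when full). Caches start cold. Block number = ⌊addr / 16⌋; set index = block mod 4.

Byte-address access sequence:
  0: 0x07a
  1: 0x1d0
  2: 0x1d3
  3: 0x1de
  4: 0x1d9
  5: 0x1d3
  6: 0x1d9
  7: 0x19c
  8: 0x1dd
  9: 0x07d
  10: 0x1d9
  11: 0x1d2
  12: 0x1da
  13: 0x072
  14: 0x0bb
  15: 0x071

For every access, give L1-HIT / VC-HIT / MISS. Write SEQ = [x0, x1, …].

0: 0x7a (blk 7, set 3) → MISS  vc=[]
1: 0x1d0 (blk 29, set 1) → MISS  vc=[]
2: 0x1d3 (blk 29, set 1) → L1-HIT  vc=[]
3: 0x1de (blk 29, set 1) → L1-HIT  vc=[]
4: 0x1d9 (blk 29, set 1) → L1-HIT  vc=[]
5: 0x1d3 (blk 29, set 1) → L1-HIT  vc=[]
6: 0x1d9 (blk 29, set 1) → L1-HIT  vc=[]
7: 0x19c (blk 25, set 1) → MISS  vc=[29]
8: 0x1dd (blk 29, set 1) → VC-HIT  vc=[25]
9: 0x7d (blk 7, set 3) → L1-HIT  vc=[25]
10: 0x1d9 (blk 29, set 1) → L1-HIT  vc=[25]
11: 0x1d2 (blk 29, set 1) → L1-HIT  vc=[25]
12: 0x1da (blk 29, set 1) → L1-HIT  vc=[25]
13: 0x72 (blk 7, set 3) → L1-HIT  vc=[25]
14: 0xbb (blk 11, set 3) → MISS  vc=[25, 7]
15: 0x71 (blk 7, set 3) → VC-HIT  vc=[25, 11]

SEQ = [MISS, MISS, L1-HIT, L1-HIT, L1-HIT, L1-HIT, L1-HIT, MISS, VC-HIT, L1-HIT, L1-HIT, L1-HIT, L1-HIT, L1-HIT, MISS, VC-HIT]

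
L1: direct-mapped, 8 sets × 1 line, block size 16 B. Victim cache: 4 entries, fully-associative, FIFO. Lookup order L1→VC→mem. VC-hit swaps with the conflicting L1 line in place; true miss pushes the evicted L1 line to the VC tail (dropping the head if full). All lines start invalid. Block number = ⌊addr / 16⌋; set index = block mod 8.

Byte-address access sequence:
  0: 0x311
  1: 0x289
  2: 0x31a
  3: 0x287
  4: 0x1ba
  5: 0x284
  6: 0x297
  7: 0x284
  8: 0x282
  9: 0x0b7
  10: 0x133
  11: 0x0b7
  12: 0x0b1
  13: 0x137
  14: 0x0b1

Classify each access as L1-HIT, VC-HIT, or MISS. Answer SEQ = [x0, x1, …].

SEQ = [MISS, MISS, L1-HIT, L1-HIT, MISS, L1-HIT, MISS, L1-HIT, L1-HIT, MISS, MISS, VC-HIT, L1-HIT, VC-HIT, VC-HIT]

  [0] addr=0x311 blk=49 s=1: MISS | VC []
  [1] addr=0x289 blk=40 s=0: MISS | VC []
  [2] addr=0x31a blk=49 s=1: L1-HIT | VC []
  [3] addr=0x287 blk=40 s=0: L1-HIT | VC []
  [4] addr=0x1ba blk=27 s=3: MISS | VC []
  [5] addr=0x284 blk=40 s=0: L1-HIT | VC []
  [6] addr=0x297 blk=41 s=1: MISS | VC [49]
  [7] addr=0x284 blk=40 s=0: L1-HIT | VC [49]
  [8] addr=0x282 blk=40 s=0: L1-HIT | VC [49]
  [9] addr=0xb7 blk=11 s=3: MISS | VC [49, 27]
  [10] addr=0x133 blk=19 s=3: MISS | VC [49, 27, 11]
  [11] addr=0xb7 blk=11 s=3: VC-HIT | VC [49, 27, 19]
  [12] addr=0xb1 blk=11 s=3: L1-HIT | VC [49, 27, 19]
  [13] addr=0x137 blk=19 s=3: VC-HIT | VC [49, 27, 11]
  [14] addr=0xb1 blk=11 s=3: VC-HIT | VC [49, 27, 19]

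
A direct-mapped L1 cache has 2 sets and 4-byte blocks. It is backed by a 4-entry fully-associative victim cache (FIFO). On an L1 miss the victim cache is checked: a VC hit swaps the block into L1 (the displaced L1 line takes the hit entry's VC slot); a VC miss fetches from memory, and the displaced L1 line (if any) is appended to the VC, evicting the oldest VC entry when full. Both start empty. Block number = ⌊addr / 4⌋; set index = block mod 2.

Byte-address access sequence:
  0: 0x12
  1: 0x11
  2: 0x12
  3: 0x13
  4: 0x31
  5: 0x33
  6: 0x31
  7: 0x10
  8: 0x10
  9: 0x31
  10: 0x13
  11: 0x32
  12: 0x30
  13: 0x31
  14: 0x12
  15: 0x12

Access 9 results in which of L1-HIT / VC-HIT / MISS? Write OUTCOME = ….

#0 0x12→b4/s0 MISS; vc=[]
#1 0x11→b4/s0 L1-HIT; vc=[]
#2 0x12→b4/s0 L1-HIT; vc=[]
#3 0x13→b4/s0 L1-HIT; vc=[]
#4 0x31→b12/s0 MISS; vc=[4]
#5 0x33→b12/s0 L1-HIT; vc=[4]
#6 0x31→b12/s0 L1-HIT; vc=[4]
#7 0x10→b4/s0 VC-HIT; vc=[12]
#8 0x10→b4/s0 L1-HIT; vc=[12]
#9 0x31→b12/s0 VC-HIT; vc=[4]
#10 0x13→b4/s0 VC-HIT; vc=[12]
#11 0x32→b12/s0 VC-HIT; vc=[4]
#12 0x30→b12/s0 L1-HIT; vc=[4]
#13 0x31→b12/s0 L1-HIT; vc=[4]
#14 0x12→b4/s0 VC-HIT; vc=[12]
#15 0x12→b4/s0 L1-HIT; vc=[12]

OUTCOME = VC-HIT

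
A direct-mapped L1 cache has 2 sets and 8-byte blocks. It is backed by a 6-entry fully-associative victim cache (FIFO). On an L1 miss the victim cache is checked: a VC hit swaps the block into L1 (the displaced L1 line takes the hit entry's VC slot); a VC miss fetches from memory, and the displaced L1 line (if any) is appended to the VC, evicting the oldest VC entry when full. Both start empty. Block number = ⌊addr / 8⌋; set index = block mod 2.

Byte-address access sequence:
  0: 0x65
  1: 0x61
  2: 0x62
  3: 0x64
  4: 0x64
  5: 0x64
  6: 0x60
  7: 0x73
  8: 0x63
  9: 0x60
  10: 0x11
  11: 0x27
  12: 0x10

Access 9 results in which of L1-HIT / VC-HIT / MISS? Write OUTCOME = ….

#0 0x65→b12/s0 MISS; vc=[]
#1 0x61→b12/s0 L1-HIT; vc=[]
#2 0x62→b12/s0 L1-HIT; vc=[]
#3 0x64→b12/s0 L1-HIT; vc=[]
#4 0x64→b12/s0 L1-HIT; vc=[]
#5 0x64→b12/s0 L1-HIT; vc=[]
#6 0x60→b12/s0 L1-HIT; vc=[]
#7 0x73→b14/s0 MISS; vc=[12]
#8 0x63→b12/s0 VC-HIT; vc=[14]
#9 0x60→b12/s0 L1-HIT; vc=[14]
#10 0x11→b2/s0 MISS; vc=[14,12]
#11 0x27→b4/s0 MISS; vc=[14,12,2]
#12 0x10→b2/s0 VC-HIT; vc=[14,12,4]

OUTCOME = L1-HIT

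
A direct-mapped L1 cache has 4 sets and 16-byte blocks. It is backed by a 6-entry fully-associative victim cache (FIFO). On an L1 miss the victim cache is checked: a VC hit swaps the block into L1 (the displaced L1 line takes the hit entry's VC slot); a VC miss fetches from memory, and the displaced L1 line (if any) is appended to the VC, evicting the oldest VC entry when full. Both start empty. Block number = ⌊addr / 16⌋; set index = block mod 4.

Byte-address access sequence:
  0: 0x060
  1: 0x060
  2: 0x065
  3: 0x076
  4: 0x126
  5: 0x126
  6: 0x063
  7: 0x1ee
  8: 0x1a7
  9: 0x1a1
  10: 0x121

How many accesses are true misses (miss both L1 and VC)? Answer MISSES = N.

MISSES = 5

#0 0x60→b6/s2 MISS; vc=[]
#1 0x60→b6/s2 L1-HIT; vc=[]
#2 0x65→b6/s2 L1-HIT; vc=[]
#3 0x76→b7/s3 MISS; vc=[]
#4 0x126→b18/s2 MISS; vc=[6]
#5 0x126→b18/s2 L1-HIT; vc=[6]
#6 0x63→b6/s2 VC-HIT; vc=[18]
#7 0x1ee→b30/s2 MISS; vc=[18,6]
#8 0x1a7→b26/s2 MISS; vc=[18,6,30]
#9 0x1a1→b26/s2 L1-HIT; vc=[18,6,30]
#10 0x121→b18/s2 VC-HIT; vc=[26,6,30]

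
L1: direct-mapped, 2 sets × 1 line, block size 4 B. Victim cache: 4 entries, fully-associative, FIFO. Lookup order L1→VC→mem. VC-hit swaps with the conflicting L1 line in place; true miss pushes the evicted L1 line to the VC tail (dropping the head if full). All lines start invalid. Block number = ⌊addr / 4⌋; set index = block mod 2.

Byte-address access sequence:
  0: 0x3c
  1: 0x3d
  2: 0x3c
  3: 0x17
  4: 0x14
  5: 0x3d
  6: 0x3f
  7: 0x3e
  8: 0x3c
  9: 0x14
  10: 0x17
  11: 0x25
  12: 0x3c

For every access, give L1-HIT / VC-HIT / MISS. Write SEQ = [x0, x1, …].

SEQ = [MISS, L1-HIT, L1-HIT, MISS, L1-HIT, VC-HIT, L1-HIT, L1-HIT, L1-HIT, VC-HIT, L1-HIT, MISS, VC-HIT]

0: 0x3c (blk 15, set 1) → MISS  vc=[]
1: 0x3d (blk 15, set 1) → L1-HIT  vc=[]
2: 0x3c (blk 15, set 1) → L1-HIT  vc=[]
3: 0x17 (blk 5, set 1) → MISS  vc=[15]
4: 0x14 (blk 5, set 1) → L1-HIT  vc=[15]
5: 0x3d (blk 15, set 1) → VC-HIT  vc=[5]
6: 0x3f (blk 15, set 1) → L1-HIT  vc=[5]
7: 0x3e (blk 15, set 1) → L1-HIT  vc=[5]
8: 0x3c (blk 15, set 1) → L1-HIT  vc=[5]
9: 0x14 (blk 5, set 1) → VC-HIT  vc=[15]
10: 0x17 (blk 5, set 1) → L1-HIT  vc=[15]
11: 0x25 (blk 9, set 1) → MISS  vc=[15, 5]
12: 0x3c (blk 15, set 1) → VC-HIT  vc=[9, 5]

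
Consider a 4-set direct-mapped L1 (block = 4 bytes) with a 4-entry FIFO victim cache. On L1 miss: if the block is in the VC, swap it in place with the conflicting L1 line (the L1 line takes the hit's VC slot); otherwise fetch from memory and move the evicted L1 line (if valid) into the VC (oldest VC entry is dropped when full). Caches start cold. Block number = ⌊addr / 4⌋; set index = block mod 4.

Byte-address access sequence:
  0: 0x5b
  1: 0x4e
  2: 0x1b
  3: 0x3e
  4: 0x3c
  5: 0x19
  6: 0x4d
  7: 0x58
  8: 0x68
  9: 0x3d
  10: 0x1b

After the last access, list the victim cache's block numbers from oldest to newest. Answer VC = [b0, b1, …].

0: 0x5b (blk 22, set 2) → MISS  vc=[]
1: 0x4e (blk 19, set 3) → MISS  vc=[]
2: 0x1b (blk 6, set 2) → MISS  vc=[22]
3: 0x3e (blk 15, set 3) → MISS  vc=[22, 19]
4: 0x3c (blk 15, set 3) → L1-HIT  vc=[22, 19]
5: 0x19 (blk 6, set 2) → L1-HIT  vc=[22, 19]
6: 0x4d (blk 19, set 3) → VC-HIT  vc=[22, 15]
7: 0x58 (blk 22, set 2) → VC-HIT  vc=[6, 15]
8: 0x68 (blk 26, set 2) → MISS  vc=[6, 15, 22]
9: 0x3d (blk 15, set 3) → VC-HIT  vc=[6, 19, 22]
10: 0x1b (blk 6, set 2) → VC-HIT  vc=[26, 19, 22]

VC = [26, 19, 22]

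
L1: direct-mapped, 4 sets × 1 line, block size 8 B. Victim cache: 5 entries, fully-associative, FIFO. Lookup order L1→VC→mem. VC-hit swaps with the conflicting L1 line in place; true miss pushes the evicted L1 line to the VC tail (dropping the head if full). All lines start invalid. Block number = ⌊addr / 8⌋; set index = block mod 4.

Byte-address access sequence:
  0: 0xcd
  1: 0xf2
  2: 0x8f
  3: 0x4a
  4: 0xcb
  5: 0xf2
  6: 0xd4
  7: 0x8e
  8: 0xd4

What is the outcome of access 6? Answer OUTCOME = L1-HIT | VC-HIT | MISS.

OUTCOME = MISS

  [0] addr=0xcd blk=25 s=1: MISS | VC []
  [1] addr=0xf2 blk=30 s=2: MISS | VC []
  [2] addr=0x8f blk=17 s=1: MISS | VC [25]
  [3] addr=0x4a blk=9 s=1: MISS | VC [25, 17]
  [4] addr=0xcb blk=25 s=1: VC-HIT | VC [9, 17]
  [5] addr=0xf2 blk=30 s=2: L1-HIT | VC [9, 17]
  [6] addr=0xd4 blk=26 s=2: MISS | VC [9, 17, 30]
  [7] addr=0x8e blk=17 s=1: VC-HIT | VC [9, 25, 30]
  [8] addr=0xd4 blk=26 s=2: L1-HIT | VC [9, 25, 30]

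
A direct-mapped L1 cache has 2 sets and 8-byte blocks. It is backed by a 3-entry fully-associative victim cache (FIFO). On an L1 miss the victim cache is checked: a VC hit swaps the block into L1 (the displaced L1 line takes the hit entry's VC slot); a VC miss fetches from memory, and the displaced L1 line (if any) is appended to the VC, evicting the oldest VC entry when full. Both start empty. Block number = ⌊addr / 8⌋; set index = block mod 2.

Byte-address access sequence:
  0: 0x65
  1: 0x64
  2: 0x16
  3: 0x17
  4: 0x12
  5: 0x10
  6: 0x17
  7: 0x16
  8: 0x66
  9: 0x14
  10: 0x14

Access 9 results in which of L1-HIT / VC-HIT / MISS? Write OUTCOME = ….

OUTCOME = VC-HIT

  [0] addr=0x65 blk=12 s=0: MISS | VC []
  [1] addr=0x64 blk=12 s=0: L1-HIT | VC []
  [2] addr=0x16 blk=2 s=0: MISS | VC [12]
  [3] addr=0x17 blk=2 s=0: L1-HIT | VC [12]
  [4] addr=0x12 blk=2 s=0: L1-HIT | VC [12]
  [5] addr=0x10 blk=2 s=0: L1-HIT | VC [12]
  [6] addr=0x17 blk=2 s=0: L1-HIT | VC [12]
  [7] addr=0x16 blk=2 s=0: L1-HIT | VC [12]
  [8] addr=0x66 blk=12 s=0: VC-HIT | VC [2]
  [9] addr=0x14 blk=2 s=0: VC-HIT | VC [12]
  [10] addr=0x14 blk=2 s=0: L1-HIT | VC [12]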